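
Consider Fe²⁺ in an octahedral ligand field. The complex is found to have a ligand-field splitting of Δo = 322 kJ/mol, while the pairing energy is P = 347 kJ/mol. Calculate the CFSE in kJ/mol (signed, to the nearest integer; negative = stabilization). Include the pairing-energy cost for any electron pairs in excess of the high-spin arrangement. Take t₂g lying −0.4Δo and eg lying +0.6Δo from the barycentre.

Fe²⁺: group 8, so d-count = 8 − 2 = 6.
With Δo < P the complex is high-spin.
Filling d⁶ accordingly: t₂g⁴ eg².
Orbital CFSE = -0.4Δo = -0.4 × 322 = -129 kJ/mol.
High-spin has no excess pairs, so no pairing correction applies.

-129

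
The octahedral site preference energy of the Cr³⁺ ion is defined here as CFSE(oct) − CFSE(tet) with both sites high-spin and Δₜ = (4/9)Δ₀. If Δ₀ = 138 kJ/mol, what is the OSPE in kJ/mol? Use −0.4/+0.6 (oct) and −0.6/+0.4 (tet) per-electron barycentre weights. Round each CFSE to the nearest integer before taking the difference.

-117

Group 6 minus oxidation state +3 gives a d³ configuration for Cr³⁺.
Octahedral high-spin t2g^3 e_g^0: CFSE = -1.2 × 138 = -166 kJ/mol.
In a tetrahedral site the filling is e^2 t2^1: CFSE(tet) = -0.8Δₜ = -0.8 × (4/9)(138) = -49 kJ/mol.
Subtracting, OSPE = -166 − (-49) = -117 kJ/mol.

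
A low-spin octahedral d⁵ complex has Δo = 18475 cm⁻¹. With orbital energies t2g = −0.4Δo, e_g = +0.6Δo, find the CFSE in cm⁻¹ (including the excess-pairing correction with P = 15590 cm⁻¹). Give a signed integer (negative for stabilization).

-5770

Electron filling gives t2g^5 e_g^0.
The orbital stabilization is -2.0Δo = -2.0 × 18475 = -36950 cm⁻¹.
Pairing penalty: 2 pairs vs 0 in the high-spin reference → 2 extra × P = 31180 cm⁻¹.
Combining: -36950 + 31180 = -5770 cm⁻¹.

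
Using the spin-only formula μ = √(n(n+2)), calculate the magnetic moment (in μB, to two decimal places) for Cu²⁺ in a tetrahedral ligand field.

1.73 μB

Cu²⁺: group 11, so d-count = 11 − 2 = 9.
Tetrahedral fields are weak (Δₜ ≈ 4/9 Δₒ), so electrons fill high-spin.
Configuration: e⁴ t₂⁵ → 1 unpaired electron.
μ(spin-only) = √[1(1+2)] = √3 ≈ 1.73 μB.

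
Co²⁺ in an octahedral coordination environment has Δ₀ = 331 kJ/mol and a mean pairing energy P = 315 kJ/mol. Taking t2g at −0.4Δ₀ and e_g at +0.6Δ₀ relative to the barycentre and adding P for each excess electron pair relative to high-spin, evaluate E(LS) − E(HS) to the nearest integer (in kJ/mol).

-16

Co is in group 9, so Co²⁺ is d⁷ (9 − 2 = 7).
In the high-spin limit (t2g^5 e_g^2) the orbital term is -0.8Δ₀ = -265 kJ/mol, with no excess pairing.
For low-spin the configuration is t2g^6 e_g^1: orbital energy -1.8 × 331 = -596 kJ/mol, and 1 additional pair relative to high-spin adds 315 kJ/mol, giving -281 kJ/mol.
Thus E(LS) − E(HS) = -16 kJ/mol.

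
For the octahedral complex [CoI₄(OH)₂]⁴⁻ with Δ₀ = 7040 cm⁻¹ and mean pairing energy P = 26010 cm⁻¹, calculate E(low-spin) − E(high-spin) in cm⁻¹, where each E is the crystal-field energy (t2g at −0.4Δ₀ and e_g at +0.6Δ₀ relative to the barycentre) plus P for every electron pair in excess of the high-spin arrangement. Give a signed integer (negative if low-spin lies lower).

Ligand charges: 4×(-1) from I⁻ and 2×(-1) from OH⁻ sum to -6; with overall charge -4, Co is +2.
Co sits in group 9; removing 2 electrons leaves Co²⁺ with 9 − 2 = 7 d electrons.
In the high-spin limit (t2g^5 e_g^2) the orbital term is -0.8Δ₀ = -5632 cm⁻¹, with no excess pairing.
Low-spin: t2g^6 e_g^1, orbital CFSE = -1.8Δ₀ = -12672 cm⁻¹; plus 1 excess pair × P = +26010 cm⁻¹; total 13338 cm⁻¹.
The difference is 13338 − (-5632) = 18970 cm⁻¹, so high-spin lies lower.

18970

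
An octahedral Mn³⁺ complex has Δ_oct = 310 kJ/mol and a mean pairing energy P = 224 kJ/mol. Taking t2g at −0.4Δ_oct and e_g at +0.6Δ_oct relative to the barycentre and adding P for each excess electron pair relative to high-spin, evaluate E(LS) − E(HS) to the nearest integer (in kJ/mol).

Mn sits in group 7; removing 3 electrons leaves Mn³⁺ with 7 − 3 = 4 d electrons.
High-spin d⁴ fills as t2g^3 e_g^1 with CFSE 3(−0.4) + 1(+0.6) = -0.6Δ_oct = -186 kJ/mol.
Low-spin t2g^4 e_g^0 gives -1.6Δ_oct = -496 kJ/mol, but forming 1 extra pair costs 1P = 224 kJ/mol, so E(LS) = -496 + 224 = -272 kJ/mol.
The difference is -272 − (-186) = -86 kJ/mol, so low-spin lies lower.

-86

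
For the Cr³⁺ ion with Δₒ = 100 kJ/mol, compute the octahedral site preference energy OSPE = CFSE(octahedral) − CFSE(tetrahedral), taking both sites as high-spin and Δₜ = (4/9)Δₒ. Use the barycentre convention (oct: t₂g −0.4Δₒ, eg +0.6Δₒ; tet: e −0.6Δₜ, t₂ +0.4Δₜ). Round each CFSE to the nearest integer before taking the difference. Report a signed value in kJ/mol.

Group 6 minus oxidation state +3 gives a d³ configuration for Cr³⁺.
Octahedral high-spin t₂g³ eg⁰: CFSE = -1.2 × 100 = -120 kJ/mol.
Tetrahedral: e² t₂¹, CFSE = 2(−0.6) + 1(+0.4) = -0.8Δₜ = -0.8 × (4/9) × 100 = -36 kJ/mol.
Subtracting, OSPE = -120 − (-36) = -84 kJ/mol.

-84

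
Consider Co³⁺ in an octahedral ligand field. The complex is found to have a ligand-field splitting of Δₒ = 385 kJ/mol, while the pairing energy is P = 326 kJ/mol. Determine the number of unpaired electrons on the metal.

0

Co sits in group 9; removing 3 electrons leaves Co³⁺ with 9 − 3 = 6 d electrons.
With Δₒ > P the complex is low-spin.
Configuration: t₂g⁶ eg⁰.
Unpaired electrons: 0.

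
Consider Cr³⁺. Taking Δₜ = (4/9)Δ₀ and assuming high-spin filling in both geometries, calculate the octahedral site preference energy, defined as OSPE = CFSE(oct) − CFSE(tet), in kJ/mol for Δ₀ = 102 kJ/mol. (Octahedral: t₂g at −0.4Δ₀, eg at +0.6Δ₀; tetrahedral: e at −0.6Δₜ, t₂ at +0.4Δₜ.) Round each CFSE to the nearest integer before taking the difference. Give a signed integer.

-86

Cr sits in group 6; removing 3 electrons leaves Cr³⁺ with 6 − 3 = 3 d electrons.
Octahedral high-spin t2g^3 e_g^0: CFSE = -1.2 × 102 = -122 kJ/mol.
Tetrahedral: e^2 t2^1, CFSE = 2(−0.6) + 1(+0.4) = -0.8Δₜ = -0.8 × (4/9) × 102 = -36 kJ/mol.
OSPE = -122 − (-36) = -86 kJ/mol.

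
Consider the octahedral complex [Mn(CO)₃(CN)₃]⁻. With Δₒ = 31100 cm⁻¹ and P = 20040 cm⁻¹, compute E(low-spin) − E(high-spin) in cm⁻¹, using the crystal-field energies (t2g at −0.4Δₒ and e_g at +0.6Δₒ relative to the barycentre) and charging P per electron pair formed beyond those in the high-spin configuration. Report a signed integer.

Ligand charges: 3×(+0) from CO and 3×(-1) from CN⁻ sum to -3; with overall charge -1, Mn is +2.
Mn sits in group 7; removing 2 electrons leaves Mn²⁺ with 7 − 2 = 5 d electrons.
In the high-spin limit (t2g^3 e_g^2) the orbital term is 0.0Δₒ = 0 cm⁻¹, with no excess pairing.
Low-spin: t2g^5 e_g^0, orbital CFSE = -2.0Δₒ = -62200 cm⁻¹; plus 2 excess pairs × P = +40080 cm⁻¹; total -22120 cm⁻¹.
E(LS) − E(HS) = -22120 − (0) = -22120 cm⁻¹.

-22120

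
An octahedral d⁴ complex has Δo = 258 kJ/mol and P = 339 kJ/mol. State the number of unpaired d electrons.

Δo < P, so pairing is avoided: the ground state is high-spin.
That gives t₂g³ eg¹.
Unpaired electrons: 4.

4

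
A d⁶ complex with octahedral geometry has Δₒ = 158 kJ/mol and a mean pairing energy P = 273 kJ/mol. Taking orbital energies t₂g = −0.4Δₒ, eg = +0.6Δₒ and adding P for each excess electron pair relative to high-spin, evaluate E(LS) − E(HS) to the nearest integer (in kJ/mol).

High-spin d⁶ fills as t₂g⁴ eg² with CFSE 4(−0.4) + 2(+0.6) = -0.4Δₒ = -63 kJ/mol.
Low-spin t₂g⁶ eg⁰ gives -2.4Δₒ = -379 kJ/mol, but forming 2 extra pairs costs 2P = 546 kJ/mol, so E(LS) = -379 + 546 = 167 kJ/mol.
The difference is 167 − (-63) = 230 kJ/mol, so high-spin lies lower.

230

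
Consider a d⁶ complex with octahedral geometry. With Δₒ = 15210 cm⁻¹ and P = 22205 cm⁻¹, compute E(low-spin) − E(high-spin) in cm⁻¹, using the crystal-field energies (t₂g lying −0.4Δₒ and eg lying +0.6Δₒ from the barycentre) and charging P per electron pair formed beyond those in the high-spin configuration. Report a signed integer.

13990

High-spin d⁶ fills as t₂g⁴ eg² with CFSE 4(−0.4) + 2(+0.6) = -0.4Δₒ = -6084 cm⁻¹.
Low-spin t₂g⁶ eg⁰ gives -2.4Δₒ = -36504 cm⁻¹, but forming 2 extra pairs costs 2P = 44410 cm⁻¹, so E(LS) = -36504 + 44410 = 7906 cm⁻¹.
The difference is 7906 − (-6084) = 13990 cm⁻¹, so high-spin lies lower.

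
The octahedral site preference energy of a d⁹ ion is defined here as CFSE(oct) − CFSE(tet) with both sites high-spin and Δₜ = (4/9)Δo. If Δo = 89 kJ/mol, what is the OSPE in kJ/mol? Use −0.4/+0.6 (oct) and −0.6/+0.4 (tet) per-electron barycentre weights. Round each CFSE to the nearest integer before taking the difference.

Octahedral (high-spin): t₂g⁶ eg³, CFSE = 6(−0.4) + 3(+0.6) = -0.6Δo = -0.6 × 89 = -53 kJ/mol.
Tetrahedral e⁴ t₂⁵ gives -0.4Δₜ = -0.4 × (4/9) × 89 = -16 kJ/mol.
OSPE = CFSE(oct) − CFSE(tet) = -53 − (-16) = -37 kJ/mol.

-37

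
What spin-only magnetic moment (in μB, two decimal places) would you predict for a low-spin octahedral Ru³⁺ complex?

1.73 μB

Ru³⁺: group 8, so d-count = 8 − 3 = 5.
Configuration: t₂g⁵ eg⁰ → 1 unpaired electron.
μ(spin-only) = √[1(1+2)] = √3 ≈ 1.73 μB.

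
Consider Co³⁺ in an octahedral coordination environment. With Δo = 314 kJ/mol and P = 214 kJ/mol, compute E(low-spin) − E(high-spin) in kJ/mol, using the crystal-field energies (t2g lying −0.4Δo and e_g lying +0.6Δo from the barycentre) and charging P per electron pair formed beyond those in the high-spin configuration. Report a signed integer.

-200

Group 9 minus oxidation state +3 gives a d⁶ configuration for Co³⁺.
High-spin d⁶ fills as t2g^4 e_g^2 with CFSE 4(−0.4) + 2(+0.6) = -0.4Δo = -126 kJ/mol.
For low-spin the configuration is t2g^6 e_g^0: orbital energy -2.4 × 314 = -754 kJ/mol, and 2 additional pairs relative to high-spin add 428 kJ/mol, giving -326 kJ/mol.
Thus E(LS) − E(HS) = -200 kJ/mol.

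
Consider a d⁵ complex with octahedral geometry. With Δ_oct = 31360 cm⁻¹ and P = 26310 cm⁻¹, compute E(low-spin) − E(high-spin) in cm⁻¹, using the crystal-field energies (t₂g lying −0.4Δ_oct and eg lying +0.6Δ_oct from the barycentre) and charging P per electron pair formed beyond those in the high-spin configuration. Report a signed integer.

High-spin d⁵ fills as t₂g³ eg² with CFSE 3(−0.4) + 2(+0.6) = 0.0Δ_oct = 0 cm⁻¹.
Low-spin: t₂g⁵ eg⁰, orbital CFSE = -2.0Δ_oct = -62720 cm⁻¹; plus 2 excess pairs × P = +52620 cm⁻¹; total -10100 cm⁻¹.
E(LS) − E(HS) = -10100 − (0) = -10100 cm⁻¹.

-10100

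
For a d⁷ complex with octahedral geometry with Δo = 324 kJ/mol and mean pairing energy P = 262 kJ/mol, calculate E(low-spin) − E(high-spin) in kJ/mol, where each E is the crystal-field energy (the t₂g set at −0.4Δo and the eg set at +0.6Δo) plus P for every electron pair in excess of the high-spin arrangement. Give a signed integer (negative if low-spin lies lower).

High-spin: t₂g⁵ eg², CFSE = -0.8Δo = -259 kJ/mol.
For low-spin the configuration is t₂g⁶ eg¹: orbital energy -1.8 × 324 = -583 kJ/mol, and 1 additional pair relative to high-spin adds 262 kJ/mol, giving -321 kJ/mol.
Thus E(LS) − E(HS) = -62 kJ/mol.

-62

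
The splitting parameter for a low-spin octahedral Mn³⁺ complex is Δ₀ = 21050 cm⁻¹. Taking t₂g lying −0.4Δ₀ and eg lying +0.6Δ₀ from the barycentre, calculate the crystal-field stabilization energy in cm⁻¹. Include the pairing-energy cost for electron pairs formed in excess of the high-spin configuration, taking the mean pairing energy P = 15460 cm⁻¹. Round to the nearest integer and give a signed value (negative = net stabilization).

Mn is in group 7, so Mn³⁺ is d⁴ (7 − 3 = 4).
Configuration: t₂g⁴ eg⁰.
Orbital CFSE = 4(-0.4) + 0(0.6) = -1.6Δ₀ = -1.6 × 21050 = -33680 cm⁻¹.
Pairing penalty: 1 pair vs 0 in the high-spin reference → 1 extra × P = 15460 cm⁻¹.
Combining: -33680 + 15460 = -18220 cm⁻¹.

-18220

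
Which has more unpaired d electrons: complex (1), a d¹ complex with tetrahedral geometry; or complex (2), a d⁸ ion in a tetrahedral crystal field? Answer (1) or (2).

(2)

(1): With tetrahedral geometry the complex is necessarily high-spin; e^1 t2^0 → 1 unpaired.
(2): Tetrahedral fields are weak (Δₜ ≈ 4/9 Δₒ), so electrons fill high-spin; e⁴ t₂⁴ → 2 unpaired.
So (2) has more unpaired electrons.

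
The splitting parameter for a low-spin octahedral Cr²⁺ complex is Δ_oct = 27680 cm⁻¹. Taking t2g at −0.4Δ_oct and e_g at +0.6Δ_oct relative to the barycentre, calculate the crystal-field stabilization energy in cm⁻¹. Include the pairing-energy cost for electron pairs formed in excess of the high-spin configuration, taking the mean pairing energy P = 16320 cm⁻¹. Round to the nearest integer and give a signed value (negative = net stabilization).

-27968

Cr²⁺: group 6, so d-count = 6 − 2 = 4.
Electron filling gives t2g^4 e_g^0.
Orbital CFSE = 4(-0.4) + 0(0.6) = -1.6Δ_oct = -1.6 × 27680 = -44288 cm⁻¹.
Relative to high-spin t2g^3 e_g^1 (0 paired), the low-spin configuration has 1 additional pair, contributing +1 × 16320 = +16320 cm⁻¹.
Overall CFSE = -44288 + 16320 = -27968 cm⁻¹.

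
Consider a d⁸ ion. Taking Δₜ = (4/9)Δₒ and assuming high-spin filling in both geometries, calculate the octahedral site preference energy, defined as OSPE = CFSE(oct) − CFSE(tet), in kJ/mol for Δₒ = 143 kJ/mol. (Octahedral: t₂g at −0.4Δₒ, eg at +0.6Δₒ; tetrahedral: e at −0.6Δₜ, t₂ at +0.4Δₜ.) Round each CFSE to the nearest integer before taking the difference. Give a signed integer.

Octahedral high-spin t2g^6 e_g^2: CFSE = -1.2 × 143 = -172 kJ/mol.
In a tetrahedral site the filling is e^4 t2^4: CFSE(tet) = -0.8Δₜ = -0.8 × (4/9)(143) = -51 kJ/mol.
Subtracting, OSPE = -172 − (-51) = -121 kJ/mol.

-121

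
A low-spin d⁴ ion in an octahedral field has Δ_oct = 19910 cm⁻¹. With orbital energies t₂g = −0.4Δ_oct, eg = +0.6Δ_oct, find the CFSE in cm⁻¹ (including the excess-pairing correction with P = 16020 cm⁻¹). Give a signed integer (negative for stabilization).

Configuration: t₂g⁴ eg⁰.
Orbital CFSE = 4(-0.4) + 0(0.6) = -1.6Δ_oct = -1.6 × 19910 = -31856 cm⁻¹.
Relative to high-spin t₂g³ eg¹ (0 paired), the low-spin configuration has 1 additional pair, contributing +1 × 16020 = +16020 cm⁻¹.
Net CFSE = -31856 + 16020 = -15836 cm⁻¹.

-15836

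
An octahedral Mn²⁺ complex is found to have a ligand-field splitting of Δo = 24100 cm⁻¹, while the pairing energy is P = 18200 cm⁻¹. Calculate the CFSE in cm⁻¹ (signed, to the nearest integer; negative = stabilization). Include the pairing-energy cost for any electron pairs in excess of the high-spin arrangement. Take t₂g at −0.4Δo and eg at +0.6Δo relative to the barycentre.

-11800

Mn²⁺: group 7, so d-count = 7 − 2 = 5.
Since Δo = 24100 cm⁻¹ > P = 18200 cm⁻¹, the complex adopts the low-spin configuration.
Configuration: t₂g⁵ eg⁰.
Orbital CFSE = -2.0Δo = -2.0 × 24100 = -48200 cm⁻¹.
Excess pairs vs high-spin: 2 − 0 = 2; pairing cost = +36400 cm⁻¹.
Net CFSE = -48200 + 36400 = -11800 cm⁻¹.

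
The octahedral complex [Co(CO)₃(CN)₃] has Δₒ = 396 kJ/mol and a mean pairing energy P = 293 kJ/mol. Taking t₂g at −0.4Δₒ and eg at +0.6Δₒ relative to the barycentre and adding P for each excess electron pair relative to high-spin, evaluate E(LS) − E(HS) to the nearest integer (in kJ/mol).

Ligand charges: 3×(+0) from CO and 3×(-1) from CN⁻ sum to -3; with overall charge +0, Co is +3.
Group 9 minus oxidation state +3 gives a d⁶ configuration for Co³⁺.
High-spin: t₂g⁴ eg², CFSE = -0.4Δₒ = -158 kJ/mol.
For low-spin the configuration is t₂g⁶ eg⁰: orbital energy -2.4 × 396 = -950 kJ/mol, and 2 additional pairs relative to high-spin add 586 kJ/mol, giving -364 kJ/mol.
The difference is -364 − (-158) = -206 kJ/mol, so low-spin lies lower.

-206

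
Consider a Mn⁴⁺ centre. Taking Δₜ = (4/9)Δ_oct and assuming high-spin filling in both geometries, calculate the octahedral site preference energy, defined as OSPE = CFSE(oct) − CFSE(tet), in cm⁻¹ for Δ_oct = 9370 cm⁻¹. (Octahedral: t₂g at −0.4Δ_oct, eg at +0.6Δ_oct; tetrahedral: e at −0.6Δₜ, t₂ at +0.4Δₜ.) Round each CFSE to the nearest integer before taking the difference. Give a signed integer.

Mn is in group 7, so Mn⁴⁺ is d³ (7 − 4 = 3).
In an octahedral site d³ (HS) is t₂g³ eg⁰, giving CFSE(oct) = -1.2Δ_oct = -11244 cm⁻¹.
Tetrahedral: e² t₂¹, CFSE = 2(−0.6) + 1(+0.4) = -0.8Δₜ = -0.8 × (4/9) × 9370 = -3332 cm⁻¹.
Subtracting, OSPE = -11244 − (-3332) = -7912 cm⁻¹.

-7912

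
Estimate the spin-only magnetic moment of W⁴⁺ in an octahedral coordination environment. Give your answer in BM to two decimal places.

2.83 BM

W sits in group 6; removing 4 electrons leaves W⁴⁺ with 6 − 4 = 2 d electrons.
Configuration: t2g^2 e_g^0 → 2 unpaired electrons.
μ(spin-only) = √[2(2+2)] = √8 ≈ 2.83 BM.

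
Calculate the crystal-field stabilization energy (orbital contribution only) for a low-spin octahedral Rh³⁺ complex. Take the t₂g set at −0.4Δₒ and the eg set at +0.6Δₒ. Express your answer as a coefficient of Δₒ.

-2.4 Δₒ

Rh is in group 9, so Rh³⁺ is d⁶ (9 − 3 = 6).
Configuration: t₂g⁶ eg⁰.
CFSE = 6(-0.4Δₒ) + 0(0.6Δₒ) = -2.4Δₒ + 0.0Δₒ = -2.4Δₒ.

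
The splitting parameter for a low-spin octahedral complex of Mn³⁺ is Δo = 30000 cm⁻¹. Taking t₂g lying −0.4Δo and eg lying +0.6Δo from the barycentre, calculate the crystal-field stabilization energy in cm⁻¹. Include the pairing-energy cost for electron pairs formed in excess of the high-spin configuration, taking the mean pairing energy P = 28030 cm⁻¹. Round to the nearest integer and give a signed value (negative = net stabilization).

-19970

Group 7 minus oxidation state +3 gives a d⁴ configuration for Mn³⁺.
Configuration: t₂g⁴ eg⁰.
The orbital stabilization is -1.6Δo = -1.6 × 30000 = -48000 cm⁻¹.
Pairing penalty: 1 pair vs 0 in the high-spin reference → 1 extra × P = 28030 cm⁻¹.
Combining: -48000 + 28030 = -19970 cm⁻¹.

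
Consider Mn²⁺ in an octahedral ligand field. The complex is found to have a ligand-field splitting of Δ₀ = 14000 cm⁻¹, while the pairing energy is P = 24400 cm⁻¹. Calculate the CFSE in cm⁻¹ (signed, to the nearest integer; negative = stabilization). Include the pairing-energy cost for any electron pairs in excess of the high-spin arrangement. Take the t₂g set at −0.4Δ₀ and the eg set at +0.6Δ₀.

0

Mn sits in group 7; removing 2 electrons leaves Mn²⁺ with 7 − 2 = 5 d electrons.
Here Δ₀ < P (14000 < 24400), so the high-spin state is favoured.
Filling d⁵ accordingly: t₂g³ eg².
Orbital CFSE = 0.0Δ₀ = 0.0 × 14000 = 0 cm⁻¹.
High-spin has no excess pairs, so no pairing correction applies.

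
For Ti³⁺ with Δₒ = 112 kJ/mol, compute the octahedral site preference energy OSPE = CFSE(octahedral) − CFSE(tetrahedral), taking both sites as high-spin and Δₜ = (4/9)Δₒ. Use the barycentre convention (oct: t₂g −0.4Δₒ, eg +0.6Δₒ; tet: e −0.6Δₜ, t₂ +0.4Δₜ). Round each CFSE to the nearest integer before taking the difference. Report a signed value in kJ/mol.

-15

Ti³⁺: group 4, so d-count = 4 − 3 = 1.
Octahedral high-spin t₂g¹ eg⁰: CFSE = -0.4 × 112 = -45 kJ/mol.
In a tetrahedral site the filling is e¹ t₂⁰: CFSE(tet) = -0.6Δₜ = -0.6 × (4/9)(112) = -30 kJ/mol.
OSPE = CFSE(oct) − CFSE(tet) = -45 − (-30) = -15 kJ/mol.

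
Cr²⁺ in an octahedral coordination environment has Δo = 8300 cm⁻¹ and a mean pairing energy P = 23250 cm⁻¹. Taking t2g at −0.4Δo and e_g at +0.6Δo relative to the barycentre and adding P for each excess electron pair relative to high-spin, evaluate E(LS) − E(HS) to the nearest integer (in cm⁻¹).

14950

Group 6 minus oxidation state +2 gives a d⁴ configuration for Cr²⁺.
High-spin: t2g^3 e_g^1, CFSE = -0.6Δo = -4980 cm⁻¹.
Low-spin t2g^4 e_g^0 gives -1.6Δo = -13280 cm⁻¹, but forming 1 extra pair costs 1P = 23250 cm⁻¹, so E(LS) = -13280 + 23250 = 9970 cm⁻¹.
Thus E(LS) − E(HS) = 14950 cm⁻¹.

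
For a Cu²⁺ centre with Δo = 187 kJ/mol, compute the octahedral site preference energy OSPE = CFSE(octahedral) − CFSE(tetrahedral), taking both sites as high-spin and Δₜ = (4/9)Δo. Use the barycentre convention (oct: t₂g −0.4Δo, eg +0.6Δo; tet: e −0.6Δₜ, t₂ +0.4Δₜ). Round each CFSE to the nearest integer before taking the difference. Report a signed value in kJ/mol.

Cu is in group 11, so Cu²⁺ is d⁹ (11 − 2 = 9).
Octahedral (high-spin): t2g^6 e_g^3, CFSE = 6(−0.4) + 3(+0.6) = -0.6Δo = -0.6 × 187 = -112 kJ/mol.
In a tetrahedral site the filling is e^4 t2^5: CFSE(tet) = -0.4Δₜ = -0.4 × (4/9)(187) = -33 kJ/mol.
OSPE = -112 − (-33) = -79 kJ/mol.

-79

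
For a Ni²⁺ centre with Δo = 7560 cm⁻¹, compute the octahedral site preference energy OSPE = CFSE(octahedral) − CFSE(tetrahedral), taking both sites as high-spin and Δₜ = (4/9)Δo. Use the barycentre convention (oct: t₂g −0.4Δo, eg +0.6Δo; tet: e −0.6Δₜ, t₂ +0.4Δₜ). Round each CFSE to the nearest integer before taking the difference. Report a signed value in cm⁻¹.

-6384

Group 10 minus oxidation state +2 gives a d⁸ configuration for Ni²⁺.
Octahedral high-spin t2g^6 e_g^2: CFSE = -1.2 × 7560 = -9072 cm⁻¹.
In a tetrahedral site the filling is e^4 t2^4: CFSE(tet) = -0.8Δₜ = -0.8 × (4/9)(7560) = -2688 cm⁻¹.
OSPE = -9072 − (-2688) = -6384 cm⁻¹.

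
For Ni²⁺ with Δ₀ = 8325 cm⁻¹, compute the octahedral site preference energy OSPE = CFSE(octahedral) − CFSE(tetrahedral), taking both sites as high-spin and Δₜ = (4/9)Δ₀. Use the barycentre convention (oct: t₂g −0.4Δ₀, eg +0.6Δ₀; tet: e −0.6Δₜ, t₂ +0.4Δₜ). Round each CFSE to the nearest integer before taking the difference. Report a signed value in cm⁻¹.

-7030

Ni is in group 10, so Ni²⁺ is d⁸ (10 − 2 = 8).
Octahedral (high-spin): t2g^6 e_g^2, CFSE = 6(−0.4) + 2(+0.6) = -1.2Δ₀ = -1.2 × 8325 = -9990 cm⁻¹.
In a tetrahedral site the filling is e^4 t2^4: CFSE(tet) = -0.8Δₜ = -0.8 × (4/9)(8325) = -2960 cm⁻¹.
Subtracting, OSPE = -9990 − (-2960) = -7030 cm⁻¹.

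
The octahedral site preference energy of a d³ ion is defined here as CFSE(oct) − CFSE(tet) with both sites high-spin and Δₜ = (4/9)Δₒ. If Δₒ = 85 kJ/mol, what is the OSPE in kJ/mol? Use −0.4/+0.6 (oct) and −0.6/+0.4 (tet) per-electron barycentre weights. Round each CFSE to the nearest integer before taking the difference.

-72

Octahedral high-spin t₂g³ eg⁰: CFSE = -1.2 × 85 = -102 kJ/mol.
Tetrahedral e² t₂¹ gives -0.8Δₜ = -0.8 × (4/9) × 85 = -30 kJ/mol.
Subtracting, OSPE = -102 − (-30) = -72 kJ/mol.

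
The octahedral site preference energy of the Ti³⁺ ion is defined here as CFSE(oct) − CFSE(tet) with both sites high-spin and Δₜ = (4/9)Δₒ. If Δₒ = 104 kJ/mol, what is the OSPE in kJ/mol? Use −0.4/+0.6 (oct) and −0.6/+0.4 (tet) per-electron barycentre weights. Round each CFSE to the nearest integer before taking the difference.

-14

Group 4 minus oxidation state +3 gives a d¹ configuration for Ti³⁺.
In an octahedral site d¹ (HS) is t2g^1 e_g^0, giving CFSE(oct) = -0.4Δₒ = -42 kJ/mol.
In a tetrahedral site the filling is e^1 t2^0: CFSE(tet) = -0.6Δₜ = -0.6 × (4/9)(104) = -28 kJ/mol.
OSPE = -42 − (-28) = -14 kJ/mol.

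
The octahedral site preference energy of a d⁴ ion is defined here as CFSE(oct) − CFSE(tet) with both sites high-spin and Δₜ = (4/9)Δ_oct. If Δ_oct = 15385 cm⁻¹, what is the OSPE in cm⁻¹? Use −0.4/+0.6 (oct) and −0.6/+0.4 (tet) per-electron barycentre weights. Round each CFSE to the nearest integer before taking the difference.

-6496

Octahedral high-spin t2g^3 e_g^1: CFSE = -0.6 × 15385 = -9231 cm⁻¹.
Tetrahedral e^2 t2^2 gives -0.4Δₜ = -0.4 × (4/9) × 15385 = -2735 cm⁻¹.
OSPE = CFSE(oct) − CFSE(tet) = -9231 − (-2735) = -6496 cm⁻¹.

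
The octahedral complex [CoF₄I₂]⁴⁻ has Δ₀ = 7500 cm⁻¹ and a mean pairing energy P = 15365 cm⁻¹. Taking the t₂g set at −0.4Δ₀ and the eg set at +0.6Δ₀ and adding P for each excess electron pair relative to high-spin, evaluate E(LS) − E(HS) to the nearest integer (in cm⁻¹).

7865

Ligand charges: 4×(-1) from F⁻ and 2×(-1) from I⁻ sum to -6; with overall charge -4, Co is +2.
Co sits in group 9; removing 2 electrons leaves Co²⁺ with 9 − 2 = 7 d electrons.
High-spin d⁷ fills as t₂g⁵ eg² with CFSE 5(−0.4) + 2(+0.6) = -0.8Δ₀ = -6000 cm⁻¹.
Low-spin: t₂g⁶ eg¹, orbital CFSE = -1.8Δ₀ = -13500 cm⁻¹; plus 1 excess pair × P = +15365 cm⁻¹; total 1865 cm⁻¹.
Thus E(LS) − E(HS) = 7865 cm⁻¹.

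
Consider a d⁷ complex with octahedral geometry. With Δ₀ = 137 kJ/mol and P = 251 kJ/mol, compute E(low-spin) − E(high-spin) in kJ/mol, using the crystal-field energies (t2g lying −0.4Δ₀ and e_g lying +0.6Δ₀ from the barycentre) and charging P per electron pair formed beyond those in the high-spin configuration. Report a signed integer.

High-spin: t2g^5 e_g^2, CFSE = -0.8Δ₀ = -110 kJ/mol.
Low-spin: t2g^6 e_g^1, orbital CFSE = -1.8Δ₀ = -247 kJ/mol; plus 1 excess pair × P = +251 kJ/mol; total 4 kJ/mol.
E(LS) − E(HS) = 4 − (-110) = 114 kJ/mol.

114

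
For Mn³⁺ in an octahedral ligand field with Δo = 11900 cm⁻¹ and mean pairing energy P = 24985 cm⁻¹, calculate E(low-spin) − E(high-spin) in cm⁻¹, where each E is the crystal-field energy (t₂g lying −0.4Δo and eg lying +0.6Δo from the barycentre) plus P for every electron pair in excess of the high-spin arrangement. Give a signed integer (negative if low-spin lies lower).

13085

Group 7 minus oxidation state +3 gives a d⁴ configuration for Mn³⁺.
High-spin d⁴ fills as t₂g³ eg¹ with CFSE 3(−0.4) + 1(+0.6) = -0.6Δo = -7140 cm⁻¹.
Low-spin: t₂g⁴ eg⁰, orbital CFSE = -1.6Δo = -19040 cm⁻¹; plus 1 excess pair × P = +24985 cm⁻¹; total 5945 cm⁻¹.
The difference is 5945 − (-7140) = 13085 cm⁻¹, so high-spin lies lower.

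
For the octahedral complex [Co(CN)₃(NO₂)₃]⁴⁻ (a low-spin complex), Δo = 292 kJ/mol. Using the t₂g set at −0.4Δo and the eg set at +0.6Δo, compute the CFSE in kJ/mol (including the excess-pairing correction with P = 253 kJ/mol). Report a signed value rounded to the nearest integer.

-273

Ligand charges: 3×(-1) from CN⁻ and 3×(-1) from NO₂⁻ sum to -6; with overall charge -4, Co is +2.
Co sits in group 9; removing 2 electrons leaves Co²⁺ with 9 − 2 = 7 d electrons.
Configuration: t₂g⁶ eg¹.
Orbital CFSE = 6(-0.4) + 1(0.6) = -1.8Δo = -1.8 × 292 = -526 kJ/mol.
Pairing penalty: 3 pairs vs 2 in the high-spin reference → 1 extra × P = 253 kJ/mol.
Combining: -526 + 253 = -273 kJ/mol.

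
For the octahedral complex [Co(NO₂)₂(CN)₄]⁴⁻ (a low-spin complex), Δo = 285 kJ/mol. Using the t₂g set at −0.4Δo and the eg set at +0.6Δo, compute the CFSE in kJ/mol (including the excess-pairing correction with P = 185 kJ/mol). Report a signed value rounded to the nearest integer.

Ligand charges: 2×(-1) from NO₂⁻ and 4×(-1) from CN⁻ sum to -6; with overall charge -4, Co is +2.
Group 9 minus oxidation state +2 gives a d⁷ configuration for Co²⁺.
The d⁷ electrons fill as t₂g⁶ eg¹.
Orbital CFSE = 6(-0.4) + 1(0.6) = -1.8Δo = -1.8 × 285 = -513 kJ/mol.
Pairing penalty: 3 pairs vs 2 in the high-spin reference → 1 extra × P = 185 kJ/mol.
Overall CFSE = -513 + 185 = -328 kJ/mol.

-328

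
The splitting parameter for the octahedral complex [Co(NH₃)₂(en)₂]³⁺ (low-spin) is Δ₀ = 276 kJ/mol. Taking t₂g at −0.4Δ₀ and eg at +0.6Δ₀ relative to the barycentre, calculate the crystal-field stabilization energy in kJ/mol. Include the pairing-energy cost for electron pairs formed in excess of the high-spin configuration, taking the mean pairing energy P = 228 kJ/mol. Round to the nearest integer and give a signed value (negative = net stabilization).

-206

Ligand charges: 2×(+0) from NH₃ and 2×(+0) from en sum to +0; with overall charge +3, Co is +3.
Co³⁺: group 9, so d-count = 9 − 3 = 6.
The d⁶ electrons fill as t₂g⁶ eg⁰.
The orbital stabilization is -2.4Δ₀ = -2.4 × 276 = -662 kJ/mol.
Pairing penalty: 3 pairs vs 1 in the high-spin reference → 2 extra × P = 456 kJ/mol.
Overall CFSE = -662 + 456 = -206 kJ/mol.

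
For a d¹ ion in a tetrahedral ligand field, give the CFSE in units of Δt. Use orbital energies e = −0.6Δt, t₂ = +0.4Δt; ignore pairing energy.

Tetrahedral splitting is small, so the complex is high-spin.
Configuration: e¹ t₂⁰.
CFSE = 1(-0.6Δt) + 0(0.4Δt) = -0.6Δt + 0.0Δt = -0.6Δt.

-0.6 Δt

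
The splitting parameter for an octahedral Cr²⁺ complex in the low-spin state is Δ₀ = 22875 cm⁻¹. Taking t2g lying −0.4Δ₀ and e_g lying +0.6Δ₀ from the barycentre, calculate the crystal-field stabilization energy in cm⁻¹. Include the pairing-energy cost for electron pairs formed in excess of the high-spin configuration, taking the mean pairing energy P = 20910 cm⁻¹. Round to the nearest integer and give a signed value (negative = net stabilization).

Cr is in group 6, so Cr²⁺ is d⁴ (6 − 2 = 4).
The d⁴ electrons fill as t2g^4 e_g^0.
CFSE(orbital) = 4×(-0.4Δ₀) + 0×(0.6Δ₀) = -1.6Δ₀; with Δ₀ = 22875 cm⁻¹ that is -36600 cm⁻¹.
Relative to high-spin t2g^3 e_g^1 (0 paired), the low-spin configuration has 1 additional pair, contributing +1 × 20910 = +20910 cm⁻¹.
Overall CFSE = -36600 + 20910 = -15690 cm⁻¹.

-15690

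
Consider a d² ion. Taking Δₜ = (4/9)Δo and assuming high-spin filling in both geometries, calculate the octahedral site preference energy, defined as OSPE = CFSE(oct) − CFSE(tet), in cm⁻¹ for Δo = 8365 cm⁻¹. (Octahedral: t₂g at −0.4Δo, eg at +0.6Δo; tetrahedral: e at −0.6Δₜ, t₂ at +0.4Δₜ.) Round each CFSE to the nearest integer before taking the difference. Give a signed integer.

-2231

Octahedral high-spin t₂g² eg⁰: CFSE = -0.8 × 8365 = -6692 cm⁻¹.
In a tetrahedral site the filling is e² t₂⁰: CFSE(tet) = -1.2Δₜ = -1.2 × (4/9)(8365) = -4461 cm⁻¹.
Subtracting, OSPE = -6692 − (-4461) = -2231 cm⁻¹.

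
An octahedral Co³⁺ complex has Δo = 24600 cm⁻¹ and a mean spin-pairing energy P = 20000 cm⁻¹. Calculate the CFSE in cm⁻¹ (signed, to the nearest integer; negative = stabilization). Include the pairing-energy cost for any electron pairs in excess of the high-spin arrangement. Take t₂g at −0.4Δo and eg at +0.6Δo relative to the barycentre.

Group 9 minus oxidation state +3 gives a d⁶ configuration for Co³⁺.
With Δo > P the complex is low-spin.
That gives t₂g⁶ eg⁰.
Orbital CFSE = -2.4Δo = -2.4 × 24600 = -59040 cm⁻¹.
Excess pairs vs high-spin: 3 − 1 = 2; pairing cost = +40000 cm⁻¹.
Net CFSE = -59040 + 40000 = -19040 cm⁻¹.

-19040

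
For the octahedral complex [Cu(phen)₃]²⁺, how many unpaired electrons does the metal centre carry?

phen is neutral, so the +2 overall charge sits on Cu: oxidation state +2.
Cu²⁺: group 11, so d-count = 11 − 2 = 9.
Configuration: t₂g⁶ eg³, giving 1 unpaired electron.

1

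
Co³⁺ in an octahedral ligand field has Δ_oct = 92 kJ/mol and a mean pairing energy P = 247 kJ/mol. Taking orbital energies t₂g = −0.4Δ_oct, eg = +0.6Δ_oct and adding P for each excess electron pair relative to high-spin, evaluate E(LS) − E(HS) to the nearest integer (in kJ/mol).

310

Co³⁺: group 9, so d-count = 9 − 3 = 6.
High-spin: t₂g⁴ eg², CFSE = -0.4Δ_oct = -37 kJ/mol.
Low-spin t₂g⁶ eg⁰ gives -2.4Δ_oct = -221 kJ/mol, but forming 2 extra pairs costs 2P = 494 kJ/mol, so E(LS) = -221 + 494 = 273 kJ/mol.
The difference is 273 − (-37) = 310 kJ/mol, so high-spin lies lower.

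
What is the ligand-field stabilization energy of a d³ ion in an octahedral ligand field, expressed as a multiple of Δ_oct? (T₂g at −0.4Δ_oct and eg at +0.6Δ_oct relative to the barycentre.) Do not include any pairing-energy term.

-1.2 Δ_oct

Configuration: t₂g³ eg⁰.
CFSE = 3(-0.4Δ_oct) + 0(0.6Δ_oct) = -1.2Δ_oct + 0.0Δ_oct = -1.2Δ_oct.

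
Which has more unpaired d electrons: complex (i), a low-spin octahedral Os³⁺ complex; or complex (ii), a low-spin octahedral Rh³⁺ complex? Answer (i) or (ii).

(i)

(i): Group 8 minus oxidation state +3 gives a d⁵ configuration for Os³⁺; t2g^5 e_g^0 → 1 unpaired.
(ii): Rh³⁺: group 9, so d-count = 9 − 3 = 6; t₂g⁶ eg⁰ → 0 unpaired.
So (i) has more unpaired electrons.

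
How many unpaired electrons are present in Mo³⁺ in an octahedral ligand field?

Mo sits in group 6; removing 3 electrons leaves Mo³⁺ with 6 − 3 = 3 d electrons.
Configuration: t₂g³ eg⁰, giving 3 unpaired electrons.

3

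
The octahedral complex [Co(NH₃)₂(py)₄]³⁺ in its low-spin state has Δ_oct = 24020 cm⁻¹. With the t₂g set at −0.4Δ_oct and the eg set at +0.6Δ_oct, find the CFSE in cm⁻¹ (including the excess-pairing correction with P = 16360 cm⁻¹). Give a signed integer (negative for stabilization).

Ligand charges: 2×(+0) from NH₃ and 4×(+0) from py sum to +0; with overall charge +3, Co is +3.
Co is in group 9, so Co³⁺ is d⁶ (9 − 3 = 6).
The d⁶ electrons fill as t₂g⁶ eg⁰.
Orbital CFSE = 6(-0.4) + 0(0.6) = -2.4Δ_oct = -2.4 × 24020 = -57648 cm⁻¹.
Pairing penalty: 3 pairs vs 1 in the high-spin reference → 2 extra × P = 32720 cm⁻¹.
Net CFSE = -57648 + 32720 = -24928 cm⁻¹.

-24928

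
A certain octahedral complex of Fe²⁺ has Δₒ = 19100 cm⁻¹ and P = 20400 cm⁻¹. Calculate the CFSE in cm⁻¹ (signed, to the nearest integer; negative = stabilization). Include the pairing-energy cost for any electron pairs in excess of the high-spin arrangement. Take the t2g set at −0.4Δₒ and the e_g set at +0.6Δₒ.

Fe is in group 8, so Fe²⁺ is d⁶ (8 − 2 = 6).
Δₒ < P, so pairing is avoided: the ground state is high-spin.
Configuration: t2g^4 e_g^2.
Orbital CFSE = -0.4Δₒ = -0.4 × 19100 = -7640 cm⁻¹.
High-spin has no excess pairs, so no pairing correction applies.

-7640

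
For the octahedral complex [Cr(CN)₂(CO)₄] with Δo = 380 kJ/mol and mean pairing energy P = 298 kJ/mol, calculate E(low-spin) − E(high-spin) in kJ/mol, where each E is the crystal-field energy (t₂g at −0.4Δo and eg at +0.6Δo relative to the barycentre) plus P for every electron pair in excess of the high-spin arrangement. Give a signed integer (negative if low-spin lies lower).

-82

Ligand charges: 2×(-1) from CN⁻ and 4×(+0) from CO sum to -2; with overall charge +0, Cr is +2.
Cr sits in group 6; removing 2 electrons leaves Cr²⁺ with 6 − 2 = 4 d electrons.
In the high-spin limit (t₂g³ eg¹) the orbital term is -0.6Δo = -228 kJ/mol, with no excess pairing.
For low-spin the configuration is t₂g⁴ eg⁰: orbital energy -1.6 × 380 = -608 kJ/mol, and 1 additional pair relative to high-spin adds 298 kJ/mol, giving -310 kJ/mol.
E(LS) − E(HS) = -310 − (-228) = -82 kJ/mol.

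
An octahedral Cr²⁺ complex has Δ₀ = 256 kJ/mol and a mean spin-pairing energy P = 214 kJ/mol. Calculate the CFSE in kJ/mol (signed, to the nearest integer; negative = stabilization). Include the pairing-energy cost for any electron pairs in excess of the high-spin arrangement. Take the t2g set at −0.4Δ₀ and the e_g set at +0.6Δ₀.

Cr²⁺: group 6, so d-count = 6 − 2 = 4.
Here Δ₀ > P (256 > 214), so the low-spin state is favoured.
Filling d⁴ accordingly: t2g^4 e_g^0.
Orbital CFSE = -1.6Δ₀ = -1.6 × 256 = -410 kJ/mol.
Excess pairs vs high-spin: 1 − 0 = 1; pairing cost = +214 kJ/mol.
Net CFSE = -410 + 214 = -196 kJ/mol.

-196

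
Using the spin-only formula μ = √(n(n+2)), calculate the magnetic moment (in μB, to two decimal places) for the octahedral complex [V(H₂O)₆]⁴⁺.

H₂O is neutral, so the +4 overall charge sits on V: oxidation state +4.
V sits in group 5; removing 4 electrons leaves V⁴⁺ with 5 − 4 = 1 d electrons.
Configuration: t₂g¹ eg⁰ → 1 unpaired electron.
μ(spin-only) = √[1(1+2)] = √3 ≈ 1.73 μB.

1.73 μB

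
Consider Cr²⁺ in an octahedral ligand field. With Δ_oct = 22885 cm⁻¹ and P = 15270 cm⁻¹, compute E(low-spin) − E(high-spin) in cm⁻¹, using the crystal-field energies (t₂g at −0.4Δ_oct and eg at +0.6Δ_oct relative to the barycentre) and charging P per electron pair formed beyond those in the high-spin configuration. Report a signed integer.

-7615

Group 6 minus oxidation state +2 gives a d⁴ configuration for Cr²⁺.
High-spin: t₂g³ eg¹, CFSE = -0.6Δ_oct = -13731 cm⁻¹.
For low-spin the configuration is t₂g⁴ eg⁰: orbital energy -1.6 × 22885 = -36616 cm⁻¹, and 1 additional pair relative to high-spin adds 15270 cm⁻¹, giving -21346 cm⁻¹.
E(LS) − E(HS) = -21346 − (-13731) = -7615 cm⁻¹.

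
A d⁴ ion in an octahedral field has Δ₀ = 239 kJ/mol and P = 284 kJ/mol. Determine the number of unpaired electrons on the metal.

4

Since Δ₀ = 239 kJ/mol < P = 284 kJ/mol, the complex adopts the high-spin configuration.
That gives t2g^3 e_g^1.
Unpaired electrons: 4.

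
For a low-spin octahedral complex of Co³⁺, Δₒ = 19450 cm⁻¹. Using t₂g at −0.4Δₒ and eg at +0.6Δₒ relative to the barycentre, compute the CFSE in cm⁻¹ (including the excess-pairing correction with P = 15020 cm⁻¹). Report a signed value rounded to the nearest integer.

-16640

Co sits in group 9; removing 3 electrons leaves Co³⁺ with 9 − 3 = 6 d electrons.
The d⁶ electrons fill as t₂g⁶ eg⁰.
CFSE(orbital) = 6×(-0.4Δₒ) + 0×(0.6Δₒ) = -2.4Δₒ; with Δₒ = 19450 cm⁻¹ that is -46680 cm⁻¹.
Relative to high-spin t₂g⁴ eg² (1 paired), the low-spin configuration has 2 additional pairs, contributing +2 × 15020 = +30040 cm⁻¹.
Combining: -46680 + 30040 = -16640 cm⁻¹.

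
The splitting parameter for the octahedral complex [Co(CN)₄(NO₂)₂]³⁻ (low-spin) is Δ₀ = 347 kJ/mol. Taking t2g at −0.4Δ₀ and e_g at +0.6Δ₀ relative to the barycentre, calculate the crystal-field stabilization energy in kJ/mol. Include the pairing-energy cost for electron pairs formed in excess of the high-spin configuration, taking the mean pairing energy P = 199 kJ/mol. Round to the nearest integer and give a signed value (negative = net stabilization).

-435

Ligand charges: 4×(-1) from CN⁻ and 2×(-1) from NO₂⁻ sum to -6; with overall charge -3, Co is +3.
Co sits in group 9; removing 3 electrons leaves Co³⁺ with 9 − 3 = 6 d electrons.
Configuration: t2g^6 e_g^0.
Orbital CFSE = 6(-0.4) + 0(0.6) = -2.4Δ₀ = -2.4 × 347 = -833 kJ/mol.
High-spin d⁶ would be t2g^4 e_g^2 with 1 pair; low-spin has 3, so 2 excess pairs cost +2P = +398 kJ/mol.
Combining: -833 + 398 = -435 kJ/mol.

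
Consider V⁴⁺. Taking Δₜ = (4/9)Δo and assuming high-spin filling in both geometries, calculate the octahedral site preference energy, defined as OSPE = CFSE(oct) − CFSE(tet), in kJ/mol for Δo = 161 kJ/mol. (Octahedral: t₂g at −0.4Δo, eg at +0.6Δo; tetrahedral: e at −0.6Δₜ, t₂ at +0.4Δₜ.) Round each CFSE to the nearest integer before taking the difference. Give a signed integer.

Group 5 minus oxidation state +4 gives a d¹ configuration for V⁴⁺.
Octahedral (high-spin): t₂g¹ eg⁰, CFSE = 1(−0.4) + 0(+0.6) = -0.4Δo = -0.4 × 161 = -64 kJ/mol.
Tetrahedral: e¹ t₂⁰, CFSE = 1(−0.6) + 0(+0.4) = -0.6Δₜ = -0.6 × (4/9) × 161 = -43 kJ/mol.
OSPE = -64 − (-43) = -21 kJ/mol.

-21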